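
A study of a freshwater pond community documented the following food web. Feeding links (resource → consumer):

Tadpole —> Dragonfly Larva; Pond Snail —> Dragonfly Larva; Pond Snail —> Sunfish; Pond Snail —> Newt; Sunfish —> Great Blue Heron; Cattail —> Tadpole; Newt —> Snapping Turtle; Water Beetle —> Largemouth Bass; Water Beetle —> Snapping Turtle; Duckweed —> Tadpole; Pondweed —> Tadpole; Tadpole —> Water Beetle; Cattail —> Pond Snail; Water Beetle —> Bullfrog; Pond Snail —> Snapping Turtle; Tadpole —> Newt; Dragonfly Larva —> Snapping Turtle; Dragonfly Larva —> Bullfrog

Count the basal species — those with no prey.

3

Basal species (no prey listed): Cattail, Pondweed, Duckweed.
Count: 3.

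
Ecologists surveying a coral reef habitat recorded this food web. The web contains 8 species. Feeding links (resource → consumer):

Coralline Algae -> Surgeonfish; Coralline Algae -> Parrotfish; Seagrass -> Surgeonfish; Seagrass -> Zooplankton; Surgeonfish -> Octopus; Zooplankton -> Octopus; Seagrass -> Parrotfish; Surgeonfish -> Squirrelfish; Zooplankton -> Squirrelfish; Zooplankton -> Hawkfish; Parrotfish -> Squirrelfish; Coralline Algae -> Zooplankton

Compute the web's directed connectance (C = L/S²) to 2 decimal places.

The web has S = 8 species and L = 12 feeding links.
C = L / S² = 12 / 64 = 0.1875 ≈ 0.19.

C = 0.19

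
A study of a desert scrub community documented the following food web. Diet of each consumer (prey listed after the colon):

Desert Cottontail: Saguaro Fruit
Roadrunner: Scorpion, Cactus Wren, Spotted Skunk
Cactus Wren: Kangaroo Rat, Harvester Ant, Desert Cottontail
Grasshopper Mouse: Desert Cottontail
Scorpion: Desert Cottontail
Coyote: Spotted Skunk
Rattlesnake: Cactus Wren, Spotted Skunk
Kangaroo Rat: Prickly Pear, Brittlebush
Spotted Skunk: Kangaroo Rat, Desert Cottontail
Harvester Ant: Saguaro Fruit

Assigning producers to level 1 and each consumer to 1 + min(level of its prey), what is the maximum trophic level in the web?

Producers (level 1): Saguaro Fruit, Prickly Pear, Brittlebush.
Following each consumer down to its lowest-level prey: Prickly Pear → Kangaroo Rat → Spotted Skunk → Rattlesnake (levels 1 through 4).
All prey of Rattlesnake (Spotted Skunk 3, Cactus Wren 3) are at level 3 or above, so Rattlesnake is at level 1 + 3 = 4.
Every consumer has at least one prey at level 3 or below, so none exceeds level 4.

4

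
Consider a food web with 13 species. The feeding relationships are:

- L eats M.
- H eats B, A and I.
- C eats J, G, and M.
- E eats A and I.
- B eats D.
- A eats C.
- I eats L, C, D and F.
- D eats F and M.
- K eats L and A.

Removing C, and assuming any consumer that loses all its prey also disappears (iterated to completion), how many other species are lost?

Remove C.
Round 1: A (all prey gone) → extinct.
No further losses. Total secondary extinctions: 1.

1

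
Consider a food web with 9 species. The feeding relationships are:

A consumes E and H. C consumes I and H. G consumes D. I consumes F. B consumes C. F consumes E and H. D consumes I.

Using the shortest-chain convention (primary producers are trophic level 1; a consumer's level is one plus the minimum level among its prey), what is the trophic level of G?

H is a producer → level 1.
F eats H → level 2.
I eats F → level 3.
D eats I → level 4.
G eats D → level 5.
No prey of G is below level 4, so 5 is the minimum.

Trophic level 5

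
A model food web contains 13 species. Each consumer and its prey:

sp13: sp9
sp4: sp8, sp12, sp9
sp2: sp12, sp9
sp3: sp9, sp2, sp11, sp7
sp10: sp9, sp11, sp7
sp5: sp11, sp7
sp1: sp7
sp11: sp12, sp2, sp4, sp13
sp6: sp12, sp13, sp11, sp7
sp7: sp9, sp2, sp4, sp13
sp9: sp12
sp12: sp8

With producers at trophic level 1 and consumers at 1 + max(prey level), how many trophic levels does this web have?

Producers (level 1): sp8.
sp8 → sp12 → sp9 → sp2 → sp7 → sp1 gives sp1 level 6.
No species has a prey at level 6, so no species reaches level 7.

6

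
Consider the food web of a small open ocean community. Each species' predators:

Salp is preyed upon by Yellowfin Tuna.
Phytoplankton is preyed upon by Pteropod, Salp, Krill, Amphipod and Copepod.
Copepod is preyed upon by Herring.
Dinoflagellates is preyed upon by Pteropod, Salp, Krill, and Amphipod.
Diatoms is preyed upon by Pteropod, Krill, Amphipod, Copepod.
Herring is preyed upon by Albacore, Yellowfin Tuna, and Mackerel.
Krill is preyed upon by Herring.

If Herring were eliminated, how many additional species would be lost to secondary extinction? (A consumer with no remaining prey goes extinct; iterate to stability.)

Remove Herring.
Round 1: Mackerel (all prey gone), Albacore (all prey gone) → extinct.
No further losses. Total secondary extinctions: 2.

2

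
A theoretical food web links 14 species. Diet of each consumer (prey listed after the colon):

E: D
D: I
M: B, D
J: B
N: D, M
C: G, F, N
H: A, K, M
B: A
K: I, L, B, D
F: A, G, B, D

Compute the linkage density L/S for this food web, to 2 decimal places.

L/S = 1.57

There are L = 22 links among S = 14 species.
L/S = 22/14 = 1.5714 ≈ 1.57.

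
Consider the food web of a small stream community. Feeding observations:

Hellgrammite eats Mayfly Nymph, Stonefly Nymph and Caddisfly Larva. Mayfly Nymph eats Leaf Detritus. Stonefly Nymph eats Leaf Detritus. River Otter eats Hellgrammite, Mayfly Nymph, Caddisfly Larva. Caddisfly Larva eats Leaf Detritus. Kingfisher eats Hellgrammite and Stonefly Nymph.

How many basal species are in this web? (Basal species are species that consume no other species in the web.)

Basal species (no prey listed): Leaf Detritus.
Count: 1.

1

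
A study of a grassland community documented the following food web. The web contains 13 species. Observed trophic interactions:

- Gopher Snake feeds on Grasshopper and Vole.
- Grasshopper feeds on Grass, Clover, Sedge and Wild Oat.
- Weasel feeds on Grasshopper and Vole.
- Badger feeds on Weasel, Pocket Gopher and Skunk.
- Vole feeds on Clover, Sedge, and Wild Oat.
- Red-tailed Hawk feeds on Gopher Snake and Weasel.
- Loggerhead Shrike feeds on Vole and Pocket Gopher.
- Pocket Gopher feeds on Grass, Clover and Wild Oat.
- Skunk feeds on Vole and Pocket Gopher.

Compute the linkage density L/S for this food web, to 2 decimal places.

There are L = 23 links among S = 13 species.
L/S = 23/13 = 1.7692 ≈ 1.77.

L/S = 1.77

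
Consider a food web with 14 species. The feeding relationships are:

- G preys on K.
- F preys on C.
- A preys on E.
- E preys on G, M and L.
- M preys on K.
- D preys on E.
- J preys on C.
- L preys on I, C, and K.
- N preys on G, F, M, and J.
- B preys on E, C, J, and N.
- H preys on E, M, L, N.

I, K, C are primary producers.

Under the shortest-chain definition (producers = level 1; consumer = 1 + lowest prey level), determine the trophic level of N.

C is a producer → level 1.
F eats C → level 2.
N eats F → level 3.
No prey of N is below level 2, so 3 is the minimum.

Trophic level 3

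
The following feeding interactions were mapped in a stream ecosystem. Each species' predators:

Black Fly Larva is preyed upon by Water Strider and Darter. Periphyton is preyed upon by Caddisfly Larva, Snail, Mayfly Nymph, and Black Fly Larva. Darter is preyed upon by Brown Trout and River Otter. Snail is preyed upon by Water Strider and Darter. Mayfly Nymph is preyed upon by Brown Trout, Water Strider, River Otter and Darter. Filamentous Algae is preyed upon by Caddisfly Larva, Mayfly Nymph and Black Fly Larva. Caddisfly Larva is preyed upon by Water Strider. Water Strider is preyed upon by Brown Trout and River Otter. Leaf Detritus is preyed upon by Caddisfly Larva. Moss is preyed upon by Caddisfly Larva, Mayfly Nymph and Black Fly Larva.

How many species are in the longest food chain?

One longest chain: Moss → Black Fly Larva → Water Strider → Brown Trout.
It has 4 species and 3 links.

4 species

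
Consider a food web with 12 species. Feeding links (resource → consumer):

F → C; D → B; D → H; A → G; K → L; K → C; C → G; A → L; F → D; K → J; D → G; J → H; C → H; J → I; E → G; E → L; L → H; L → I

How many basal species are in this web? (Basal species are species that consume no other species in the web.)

Basal species (no prey listed): E, A, F, K.
Count: 4.

4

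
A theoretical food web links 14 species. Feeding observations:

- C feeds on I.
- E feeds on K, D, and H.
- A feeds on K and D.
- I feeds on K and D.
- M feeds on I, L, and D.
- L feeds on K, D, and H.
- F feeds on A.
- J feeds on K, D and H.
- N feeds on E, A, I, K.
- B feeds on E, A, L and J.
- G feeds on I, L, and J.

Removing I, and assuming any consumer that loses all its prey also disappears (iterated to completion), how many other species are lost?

1

Remove I.
Round 1: C (all prey gone) → extinct.
No further losses. Total secondary extinctions: 1.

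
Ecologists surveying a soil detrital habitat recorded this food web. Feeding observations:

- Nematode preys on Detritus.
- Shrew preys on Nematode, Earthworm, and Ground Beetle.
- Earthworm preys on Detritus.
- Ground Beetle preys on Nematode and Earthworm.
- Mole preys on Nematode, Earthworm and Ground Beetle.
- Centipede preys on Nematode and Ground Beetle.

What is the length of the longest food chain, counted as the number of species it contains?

4 species

One longest chain: Detritus → Nematode → Ground Beetle → Centipede.
It has 4 species and 3 links.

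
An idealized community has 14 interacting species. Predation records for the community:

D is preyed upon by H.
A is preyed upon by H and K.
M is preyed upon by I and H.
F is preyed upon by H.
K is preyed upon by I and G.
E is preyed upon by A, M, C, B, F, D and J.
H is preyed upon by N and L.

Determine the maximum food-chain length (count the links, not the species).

3 links

One longest chain: E → A → K → G.
It has 4 species and 3 links.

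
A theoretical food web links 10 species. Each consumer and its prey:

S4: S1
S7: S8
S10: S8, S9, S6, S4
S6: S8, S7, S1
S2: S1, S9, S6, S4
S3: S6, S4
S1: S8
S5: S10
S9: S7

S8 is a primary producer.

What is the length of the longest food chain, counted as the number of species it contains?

5 species

One longest chain: S8 → S7 → S9 → S10 → S5.
It has 5 species and 4 links.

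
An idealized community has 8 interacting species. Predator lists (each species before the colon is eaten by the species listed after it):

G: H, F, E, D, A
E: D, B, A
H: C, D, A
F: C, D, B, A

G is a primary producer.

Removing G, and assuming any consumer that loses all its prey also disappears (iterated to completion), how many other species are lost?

Remove G.
Round 1: H (all prey gone), F (all prey gone), E (all prey gone) → extinct.
Round 2: C (all prey gone), D (all prey gone), B (all prey gone), A (all prey gone) → extinct.
No further losses. Total secondary extinctions: 7.

7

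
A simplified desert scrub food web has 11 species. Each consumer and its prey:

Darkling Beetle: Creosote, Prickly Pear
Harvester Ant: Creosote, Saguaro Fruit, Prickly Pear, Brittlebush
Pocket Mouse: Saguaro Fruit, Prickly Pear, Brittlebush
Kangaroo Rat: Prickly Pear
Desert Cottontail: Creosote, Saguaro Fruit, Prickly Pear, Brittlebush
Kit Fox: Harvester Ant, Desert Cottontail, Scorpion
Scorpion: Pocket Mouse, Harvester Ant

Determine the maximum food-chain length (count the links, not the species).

3 links

One longest chain: Saguaro Fruit → Pocket Mouse → Scorpion → Kit Fox.
It has 4 species and 3 links.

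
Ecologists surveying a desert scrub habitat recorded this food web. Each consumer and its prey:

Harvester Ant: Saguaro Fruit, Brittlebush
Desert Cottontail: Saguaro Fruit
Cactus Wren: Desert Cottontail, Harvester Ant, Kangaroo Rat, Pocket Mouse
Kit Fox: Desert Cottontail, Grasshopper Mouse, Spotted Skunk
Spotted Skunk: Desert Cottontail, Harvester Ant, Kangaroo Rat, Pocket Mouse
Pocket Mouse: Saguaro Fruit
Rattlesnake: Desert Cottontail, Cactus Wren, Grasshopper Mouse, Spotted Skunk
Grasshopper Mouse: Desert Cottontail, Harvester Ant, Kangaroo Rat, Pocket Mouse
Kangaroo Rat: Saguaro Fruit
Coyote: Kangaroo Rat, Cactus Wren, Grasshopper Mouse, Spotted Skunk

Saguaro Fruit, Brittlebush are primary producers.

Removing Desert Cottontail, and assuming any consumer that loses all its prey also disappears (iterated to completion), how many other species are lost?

Remove Desert Cottontail.
Every predator of it retains at least one other prey: Cactus Wren still has Harvester Ant, Kangaroo Rat, Pocket Mouse; Grasshopper Mouse still has Harvester Ant, Kangaroo Rat, Pocket Mouse; Spotted Skunk still has Harvester Ant, Kangaroo Rat, Pocket Mouse; Kit Fox still has Grasshopper Mouse, Spotted Skunk; Rattlesnake still has Cactus Wren, Grasshopper Mouse, Spotted Skunk.
No consumer loses all prey, so no secondary extinctions occur.

0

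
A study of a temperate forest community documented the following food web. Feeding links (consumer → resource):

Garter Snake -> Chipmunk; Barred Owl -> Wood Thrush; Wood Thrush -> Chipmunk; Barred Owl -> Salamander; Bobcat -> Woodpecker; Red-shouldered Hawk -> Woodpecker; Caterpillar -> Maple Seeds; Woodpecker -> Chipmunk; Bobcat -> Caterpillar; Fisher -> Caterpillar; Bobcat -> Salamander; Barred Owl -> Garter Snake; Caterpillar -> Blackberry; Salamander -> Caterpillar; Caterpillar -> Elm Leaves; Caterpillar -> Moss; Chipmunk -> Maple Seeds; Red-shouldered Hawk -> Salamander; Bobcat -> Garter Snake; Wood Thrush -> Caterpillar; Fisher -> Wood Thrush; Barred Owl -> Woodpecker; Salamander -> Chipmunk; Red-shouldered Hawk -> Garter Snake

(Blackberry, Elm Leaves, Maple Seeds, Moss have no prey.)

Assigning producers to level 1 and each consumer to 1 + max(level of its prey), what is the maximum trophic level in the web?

4

Producers (level 1): Blackberry, Elm Leaves, Maple Seeds, Moss.
Maple Seeds → Chipmunk → Woodpecker → Bobcat gives Bobcat level 4.
No species has a prey at level 4, so no species reaches level 5.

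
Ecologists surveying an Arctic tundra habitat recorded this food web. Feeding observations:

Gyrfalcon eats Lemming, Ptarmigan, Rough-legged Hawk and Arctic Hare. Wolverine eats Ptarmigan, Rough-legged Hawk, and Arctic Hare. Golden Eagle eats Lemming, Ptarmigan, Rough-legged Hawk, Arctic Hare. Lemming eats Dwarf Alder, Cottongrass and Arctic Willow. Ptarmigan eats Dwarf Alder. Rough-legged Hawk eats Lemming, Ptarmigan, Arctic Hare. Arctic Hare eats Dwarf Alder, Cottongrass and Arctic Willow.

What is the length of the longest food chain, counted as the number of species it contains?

4 species

One longest chain: Cottongrass → Lemming → Rough-legged Hawk → Golden Eagle.
It has 4 species and 3 links.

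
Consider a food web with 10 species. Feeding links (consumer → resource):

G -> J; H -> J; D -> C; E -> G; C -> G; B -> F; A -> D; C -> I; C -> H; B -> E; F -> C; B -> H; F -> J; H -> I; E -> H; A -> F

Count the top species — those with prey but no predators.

Top species (has prey, but nothing eats it): A, B.
Count: 2.

2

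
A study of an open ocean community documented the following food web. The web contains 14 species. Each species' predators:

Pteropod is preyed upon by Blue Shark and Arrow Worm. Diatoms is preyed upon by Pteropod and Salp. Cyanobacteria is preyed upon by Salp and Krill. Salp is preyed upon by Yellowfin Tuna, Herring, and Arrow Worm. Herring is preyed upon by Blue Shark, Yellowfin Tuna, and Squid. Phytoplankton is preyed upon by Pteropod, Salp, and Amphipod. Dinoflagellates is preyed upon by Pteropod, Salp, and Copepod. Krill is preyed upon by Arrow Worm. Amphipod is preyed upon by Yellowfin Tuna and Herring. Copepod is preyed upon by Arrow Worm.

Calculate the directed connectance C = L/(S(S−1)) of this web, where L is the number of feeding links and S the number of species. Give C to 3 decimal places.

C = 0.121

The web has S = 14 species and L = 22 feeding links.
C = L / (S(S−1)) = 22 / 182 = 0.1209 ≈ 0.121.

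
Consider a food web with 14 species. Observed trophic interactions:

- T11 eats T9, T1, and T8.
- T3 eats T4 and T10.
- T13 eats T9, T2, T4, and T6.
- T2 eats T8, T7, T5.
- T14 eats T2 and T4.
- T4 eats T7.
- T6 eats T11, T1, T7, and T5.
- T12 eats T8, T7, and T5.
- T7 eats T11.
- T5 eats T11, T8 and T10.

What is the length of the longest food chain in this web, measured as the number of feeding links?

One longest chain: T1 → T11 → T7 → T4 → T3.
It has 5 species and 4 links.

4 links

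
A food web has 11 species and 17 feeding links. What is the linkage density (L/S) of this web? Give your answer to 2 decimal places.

L/S = 1.55

There are L = 17 links among S = 11 species.
L/S = 17/11 = 1.5455 ≈ 1.55.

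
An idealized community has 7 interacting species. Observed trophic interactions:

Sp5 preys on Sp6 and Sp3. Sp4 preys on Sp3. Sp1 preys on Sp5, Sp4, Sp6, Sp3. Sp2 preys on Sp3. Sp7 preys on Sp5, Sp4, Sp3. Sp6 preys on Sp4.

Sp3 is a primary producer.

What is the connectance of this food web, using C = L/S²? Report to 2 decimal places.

C = 0.24

The web has S = 7 species and L = 12 feeding links.
C = L / S² = 12 / 49 = 0.2449 ≈ 0.24.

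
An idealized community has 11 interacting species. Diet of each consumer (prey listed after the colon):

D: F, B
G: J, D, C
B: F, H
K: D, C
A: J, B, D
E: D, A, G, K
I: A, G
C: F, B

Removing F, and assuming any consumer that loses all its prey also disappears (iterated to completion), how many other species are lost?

0

Remove F.
Every predator of it retains at least one other prey: B still has H; D still has B; C still has B.
No consumer loses all prey, so no secondary extinctions occur.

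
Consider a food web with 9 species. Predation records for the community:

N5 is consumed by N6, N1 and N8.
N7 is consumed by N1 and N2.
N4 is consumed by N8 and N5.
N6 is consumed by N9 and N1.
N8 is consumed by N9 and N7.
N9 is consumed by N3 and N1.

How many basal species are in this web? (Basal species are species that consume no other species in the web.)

1

Basal species (no prey listed): N4.
Count: 1.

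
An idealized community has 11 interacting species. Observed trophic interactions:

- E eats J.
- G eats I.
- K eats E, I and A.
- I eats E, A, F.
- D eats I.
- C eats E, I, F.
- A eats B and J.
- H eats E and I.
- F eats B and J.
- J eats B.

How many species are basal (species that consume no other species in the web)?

Basal species (no prey listed): B.
Count: 1.

1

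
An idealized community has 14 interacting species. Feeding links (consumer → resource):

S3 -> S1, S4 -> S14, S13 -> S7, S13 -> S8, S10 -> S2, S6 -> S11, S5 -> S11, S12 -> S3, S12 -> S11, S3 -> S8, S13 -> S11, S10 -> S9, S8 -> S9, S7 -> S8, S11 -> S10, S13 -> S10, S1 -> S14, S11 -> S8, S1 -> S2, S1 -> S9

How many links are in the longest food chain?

One longest chain: S9 → S8 → S7 → S13.
It has 4 species and 3 links.

3 links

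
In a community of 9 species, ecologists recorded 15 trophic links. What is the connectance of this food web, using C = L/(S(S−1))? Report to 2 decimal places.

The web has S = 9 species and L = 15 feeding links.
C = L / (S(S−1)) = 15 / 72 = 0.2083 ≈ 0.21.

C = 0.21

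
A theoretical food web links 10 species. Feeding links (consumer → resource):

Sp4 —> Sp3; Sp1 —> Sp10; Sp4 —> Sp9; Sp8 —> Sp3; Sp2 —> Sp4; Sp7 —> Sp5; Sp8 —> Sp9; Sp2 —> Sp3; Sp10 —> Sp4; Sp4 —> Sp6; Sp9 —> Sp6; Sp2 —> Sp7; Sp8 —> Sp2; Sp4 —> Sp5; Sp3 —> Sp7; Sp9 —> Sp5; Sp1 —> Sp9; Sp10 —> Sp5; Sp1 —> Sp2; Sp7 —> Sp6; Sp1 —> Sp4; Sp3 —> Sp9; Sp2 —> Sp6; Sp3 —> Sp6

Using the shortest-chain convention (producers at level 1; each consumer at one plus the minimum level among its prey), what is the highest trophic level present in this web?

3

Producers (level 1): Sp6, Sp5.
Following each consumer down to its lowest-level prey: Sp6 → Sp9 → Sp1 (levels 1 through 3).
All prey of Sp1 (Sp9 2, Sp4 2, Sp10 2, Sp2 2) are at level 2 or above, so Sp1 is at level 1 + 2 = 3.
Every consumer has at least one prey at level 2 or below, so none exceeds level 3.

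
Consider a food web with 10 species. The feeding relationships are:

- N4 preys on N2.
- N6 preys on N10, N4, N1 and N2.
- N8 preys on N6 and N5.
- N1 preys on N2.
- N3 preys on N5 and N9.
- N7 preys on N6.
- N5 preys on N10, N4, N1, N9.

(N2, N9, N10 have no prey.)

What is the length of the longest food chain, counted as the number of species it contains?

One longest chain: N2 → N4 → N6 → N7.
It has 4 species and 3 links.

4 species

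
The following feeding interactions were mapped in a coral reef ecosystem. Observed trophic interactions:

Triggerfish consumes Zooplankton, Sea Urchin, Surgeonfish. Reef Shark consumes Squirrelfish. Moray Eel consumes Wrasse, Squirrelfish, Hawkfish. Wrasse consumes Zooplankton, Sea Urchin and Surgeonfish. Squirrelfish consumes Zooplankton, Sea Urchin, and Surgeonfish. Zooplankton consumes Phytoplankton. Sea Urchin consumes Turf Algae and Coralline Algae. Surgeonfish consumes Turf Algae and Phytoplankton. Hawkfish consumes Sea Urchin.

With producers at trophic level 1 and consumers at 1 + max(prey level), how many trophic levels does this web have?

Producers (level 1): Phytoplankton, Turf Algae, Coralline Algae.
Turf Algae → Sea Urchin → Squirrelfish → Reef Shark gives Reef Shark level 4.
No species has a prey at level 4, so no species reaches level 5.

4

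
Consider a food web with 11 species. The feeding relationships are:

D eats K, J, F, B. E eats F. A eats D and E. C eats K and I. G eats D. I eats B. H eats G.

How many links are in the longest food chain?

3 links

One longest chain: F → D → G → H.
It has 4 species and 3 links.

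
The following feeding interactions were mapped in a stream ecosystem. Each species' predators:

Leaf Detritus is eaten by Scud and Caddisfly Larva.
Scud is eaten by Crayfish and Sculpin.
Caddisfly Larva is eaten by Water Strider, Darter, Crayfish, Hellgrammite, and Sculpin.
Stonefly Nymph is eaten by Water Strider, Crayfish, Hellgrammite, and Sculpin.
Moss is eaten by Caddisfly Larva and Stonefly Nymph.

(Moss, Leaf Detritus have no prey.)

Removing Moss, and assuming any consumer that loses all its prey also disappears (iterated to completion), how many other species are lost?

Remove Moss.
Round 1: Stonefly Nymph (all prey gone) → extinct.
No further losses. Total secondary extinctions: 1.

1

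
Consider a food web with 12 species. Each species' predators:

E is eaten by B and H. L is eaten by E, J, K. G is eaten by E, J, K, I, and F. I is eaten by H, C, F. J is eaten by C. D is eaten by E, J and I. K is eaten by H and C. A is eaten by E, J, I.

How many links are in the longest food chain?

One longest chain: L → E → H.
It has 3 species and 2 links.

2 links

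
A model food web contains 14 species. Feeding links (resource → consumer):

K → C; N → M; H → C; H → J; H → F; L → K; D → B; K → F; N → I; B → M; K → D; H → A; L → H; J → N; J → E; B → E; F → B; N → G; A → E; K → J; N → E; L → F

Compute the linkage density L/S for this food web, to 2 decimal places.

There are L = 22 links among S = 14 species.
L/S = 22/14 = 1.5714 ≈ 1.57.

L/S = 1.57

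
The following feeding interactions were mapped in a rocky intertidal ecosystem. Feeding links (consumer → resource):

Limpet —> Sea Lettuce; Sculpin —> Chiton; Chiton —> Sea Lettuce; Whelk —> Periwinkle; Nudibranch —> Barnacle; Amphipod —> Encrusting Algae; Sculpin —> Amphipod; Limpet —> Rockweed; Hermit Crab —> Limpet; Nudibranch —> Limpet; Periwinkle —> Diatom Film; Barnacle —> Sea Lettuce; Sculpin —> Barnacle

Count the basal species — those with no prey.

4

Basal species (no prey listed): Diatom Film, Encrusting Algae, Sea Lettuce, Rockweed.
Count: 4.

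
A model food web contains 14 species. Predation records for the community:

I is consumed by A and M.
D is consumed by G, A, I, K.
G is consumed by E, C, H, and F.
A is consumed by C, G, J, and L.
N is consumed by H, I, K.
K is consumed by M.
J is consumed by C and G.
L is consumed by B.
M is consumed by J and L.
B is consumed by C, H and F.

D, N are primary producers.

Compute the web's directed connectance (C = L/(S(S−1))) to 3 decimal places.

C = 0.143

The web has S = 14 species and L = 26 feeding links.
C = L / (S(S−1)) = 26 / 182 = 0.1429 ≈ 0.143.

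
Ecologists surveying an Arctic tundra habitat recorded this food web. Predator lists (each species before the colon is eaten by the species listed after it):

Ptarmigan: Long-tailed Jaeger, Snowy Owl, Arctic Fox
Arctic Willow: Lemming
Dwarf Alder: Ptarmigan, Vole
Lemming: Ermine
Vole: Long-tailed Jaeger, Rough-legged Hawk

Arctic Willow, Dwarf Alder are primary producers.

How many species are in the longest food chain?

One longest chain: Dwarf Alder → Ptarmigan → Long-tailed Jaeger.
It has 3 species and 2 links.

3 species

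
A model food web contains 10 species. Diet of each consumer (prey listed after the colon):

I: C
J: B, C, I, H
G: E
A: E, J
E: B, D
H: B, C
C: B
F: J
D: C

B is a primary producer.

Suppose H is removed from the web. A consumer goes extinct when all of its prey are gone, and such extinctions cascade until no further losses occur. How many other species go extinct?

0

Remove H.
Every predator of it retains at least one other prey: J still has B, C, I.
No consumer loses all prey, so no secondary extinctions occur.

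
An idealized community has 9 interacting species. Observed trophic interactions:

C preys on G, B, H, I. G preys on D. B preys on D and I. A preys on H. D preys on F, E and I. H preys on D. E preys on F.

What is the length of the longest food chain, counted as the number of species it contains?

One longest chain: F → E → D → G → C.
It has 5 species and 4 links.

5 species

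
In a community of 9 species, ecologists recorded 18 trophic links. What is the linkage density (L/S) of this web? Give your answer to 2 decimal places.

L/S = 2.00

There are L = 18 links among S = 9 species.
L/S = 18/9 = 2.0000 ≈ 2.00.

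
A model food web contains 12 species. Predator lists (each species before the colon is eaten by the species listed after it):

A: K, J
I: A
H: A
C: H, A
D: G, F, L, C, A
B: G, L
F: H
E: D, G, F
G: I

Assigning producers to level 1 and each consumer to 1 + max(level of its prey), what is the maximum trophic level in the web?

Producers (level 1): B, E.
E → D → G → I → A → J gives J level 6.
No species has a prey at level 6, so no species reaches level 7.

6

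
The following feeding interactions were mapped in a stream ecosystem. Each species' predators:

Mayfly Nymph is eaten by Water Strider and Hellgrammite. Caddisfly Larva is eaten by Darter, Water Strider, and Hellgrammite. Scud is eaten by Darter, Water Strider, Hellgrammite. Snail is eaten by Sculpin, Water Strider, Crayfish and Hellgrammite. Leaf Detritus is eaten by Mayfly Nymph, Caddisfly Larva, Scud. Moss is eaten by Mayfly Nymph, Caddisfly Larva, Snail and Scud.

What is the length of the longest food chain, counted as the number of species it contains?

One longest chain: Moss → Mayfly Nymph → Hellgrammite.
It has 3 species and 2 links.

3 species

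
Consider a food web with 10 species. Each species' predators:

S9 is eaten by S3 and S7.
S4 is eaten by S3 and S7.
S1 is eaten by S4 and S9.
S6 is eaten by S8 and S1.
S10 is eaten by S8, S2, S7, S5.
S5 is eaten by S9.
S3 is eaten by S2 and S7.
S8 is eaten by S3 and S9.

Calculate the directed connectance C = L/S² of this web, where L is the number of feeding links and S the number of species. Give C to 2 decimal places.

The web has S = 10 species and L = 17 feeding links.
C = L / S² = 17 / 100 = 0.1700 ≈ 0.17.

C = 0.17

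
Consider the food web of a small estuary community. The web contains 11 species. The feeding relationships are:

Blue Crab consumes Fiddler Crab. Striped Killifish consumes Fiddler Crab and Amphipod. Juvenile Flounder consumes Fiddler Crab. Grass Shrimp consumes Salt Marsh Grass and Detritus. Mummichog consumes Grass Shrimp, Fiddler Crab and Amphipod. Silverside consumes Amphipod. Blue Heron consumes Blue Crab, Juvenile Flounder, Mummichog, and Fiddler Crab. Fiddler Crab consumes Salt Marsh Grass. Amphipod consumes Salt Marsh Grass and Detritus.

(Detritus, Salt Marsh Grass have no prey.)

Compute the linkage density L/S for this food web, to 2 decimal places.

L/S = 1.55

There are L = 17 links among S = 11 species.
L/S = 17/11 = 1.5455 ≈ 1.55.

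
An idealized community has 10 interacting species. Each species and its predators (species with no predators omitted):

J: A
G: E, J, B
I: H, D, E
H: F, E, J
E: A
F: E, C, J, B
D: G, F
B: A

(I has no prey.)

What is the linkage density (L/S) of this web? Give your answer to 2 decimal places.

There are L = 18 links among S = 10 species.
L/S = 18/10 = 1.8000 ≈ 1.80.

L/S = 1.80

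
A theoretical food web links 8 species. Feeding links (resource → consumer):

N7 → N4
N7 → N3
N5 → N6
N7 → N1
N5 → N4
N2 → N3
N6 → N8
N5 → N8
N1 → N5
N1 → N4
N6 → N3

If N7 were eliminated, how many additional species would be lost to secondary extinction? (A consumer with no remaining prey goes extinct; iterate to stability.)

5

Remove N7.
Round 1: N1 (all prey gone) → extinct.
Round 2: N5 (all prey gone) → extinct.
Round 3: N6 (all prey gone), N4 (all prey gone) → extinct.
Round 4: N8 (all prey gone) → extinct.
No further losses. Total secondary extinctions: 5.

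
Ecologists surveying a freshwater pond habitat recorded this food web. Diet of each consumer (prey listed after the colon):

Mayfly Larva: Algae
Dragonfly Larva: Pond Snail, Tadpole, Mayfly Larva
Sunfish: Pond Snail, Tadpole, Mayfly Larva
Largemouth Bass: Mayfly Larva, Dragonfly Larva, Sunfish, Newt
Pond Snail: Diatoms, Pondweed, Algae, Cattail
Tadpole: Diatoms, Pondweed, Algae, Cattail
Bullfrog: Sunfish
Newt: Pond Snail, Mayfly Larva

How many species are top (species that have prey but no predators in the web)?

Top species (has prey, but nothing eats it): Largemouth Bass, Bullfrog.
Count: 2.

2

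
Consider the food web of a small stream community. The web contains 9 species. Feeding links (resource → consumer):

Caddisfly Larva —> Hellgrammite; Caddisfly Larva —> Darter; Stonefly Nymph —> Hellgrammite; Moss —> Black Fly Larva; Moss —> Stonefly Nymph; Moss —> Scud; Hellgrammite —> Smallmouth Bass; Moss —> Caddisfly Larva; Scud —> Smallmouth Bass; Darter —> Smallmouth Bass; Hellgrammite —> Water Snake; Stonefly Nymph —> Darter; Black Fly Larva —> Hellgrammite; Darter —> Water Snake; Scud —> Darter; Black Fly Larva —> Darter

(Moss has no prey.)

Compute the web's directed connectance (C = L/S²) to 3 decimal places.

C = 0.198

The web has S = 9 species and L = 16 feeding links.
C = L / S² = 16 / 81 = 0.1975 ≈ 0.198.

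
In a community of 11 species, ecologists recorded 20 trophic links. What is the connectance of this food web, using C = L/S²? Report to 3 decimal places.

C = 0.165

The web has S = 11 species and L = 20 feeding links.
C = L / S² = 20 / 121 = 0.1653 ≈ 0.165.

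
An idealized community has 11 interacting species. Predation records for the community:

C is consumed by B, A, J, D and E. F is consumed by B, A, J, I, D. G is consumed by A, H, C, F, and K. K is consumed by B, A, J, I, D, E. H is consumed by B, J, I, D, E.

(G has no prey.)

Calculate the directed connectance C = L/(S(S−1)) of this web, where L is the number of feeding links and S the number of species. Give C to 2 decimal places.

The web has S = 11 species and L = 26 feeding links.
C = L / (S(S−1)) = 26 / 110 = 0.2364 ≈ 0.24.

C = 0.24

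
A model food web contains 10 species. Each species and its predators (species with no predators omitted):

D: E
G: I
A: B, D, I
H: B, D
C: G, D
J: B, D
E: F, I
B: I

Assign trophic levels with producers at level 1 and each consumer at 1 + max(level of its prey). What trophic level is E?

Trophic level 3

H is a producer → level 1.
D eats H (level 1); other prey at levels: C 1, A 1, J 1 → level 2.
E eats D → level 3.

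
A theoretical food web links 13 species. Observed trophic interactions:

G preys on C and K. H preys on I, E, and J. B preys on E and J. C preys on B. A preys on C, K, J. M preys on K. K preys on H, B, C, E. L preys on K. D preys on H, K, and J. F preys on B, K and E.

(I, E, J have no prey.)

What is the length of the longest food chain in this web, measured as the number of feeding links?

4 links

One longest chain: E → B → C → K → A.
It has 5 species and 4 links.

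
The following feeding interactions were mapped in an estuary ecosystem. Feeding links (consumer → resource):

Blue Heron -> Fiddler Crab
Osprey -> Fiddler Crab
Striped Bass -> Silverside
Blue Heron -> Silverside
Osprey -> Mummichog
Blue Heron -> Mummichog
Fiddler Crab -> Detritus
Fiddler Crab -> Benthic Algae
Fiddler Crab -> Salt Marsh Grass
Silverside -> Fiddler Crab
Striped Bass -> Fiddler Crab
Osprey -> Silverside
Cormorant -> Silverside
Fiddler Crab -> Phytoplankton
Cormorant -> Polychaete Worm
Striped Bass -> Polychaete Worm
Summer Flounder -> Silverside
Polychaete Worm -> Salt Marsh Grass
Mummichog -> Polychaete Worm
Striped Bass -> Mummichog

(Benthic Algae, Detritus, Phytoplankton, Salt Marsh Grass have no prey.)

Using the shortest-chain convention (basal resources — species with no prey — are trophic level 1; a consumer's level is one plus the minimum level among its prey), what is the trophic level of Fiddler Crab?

Trophic level 2

Benthic Algae has no prey (basal) → level 1.
Fiddler Crab eats Benthic Algae → level 2.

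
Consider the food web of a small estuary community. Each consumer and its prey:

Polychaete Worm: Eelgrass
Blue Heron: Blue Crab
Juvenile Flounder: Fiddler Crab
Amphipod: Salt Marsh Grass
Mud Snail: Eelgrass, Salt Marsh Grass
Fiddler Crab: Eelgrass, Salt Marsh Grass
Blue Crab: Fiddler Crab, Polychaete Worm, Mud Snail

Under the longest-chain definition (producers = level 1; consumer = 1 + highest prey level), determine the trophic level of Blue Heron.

Eelgrass is a producer → level 1.
Fiddler Crab eats Eelgrass (level 1); other prey at levels: Salt Marsh Grass 1 → level 2.
Blue Crab eats Fiddler Crab (level 2); other prey at levels: Polychaete Worm 2, Mud Snail 2 → level 3.
Blue Heron eats Blue Crab → level 4.

Trophic level 4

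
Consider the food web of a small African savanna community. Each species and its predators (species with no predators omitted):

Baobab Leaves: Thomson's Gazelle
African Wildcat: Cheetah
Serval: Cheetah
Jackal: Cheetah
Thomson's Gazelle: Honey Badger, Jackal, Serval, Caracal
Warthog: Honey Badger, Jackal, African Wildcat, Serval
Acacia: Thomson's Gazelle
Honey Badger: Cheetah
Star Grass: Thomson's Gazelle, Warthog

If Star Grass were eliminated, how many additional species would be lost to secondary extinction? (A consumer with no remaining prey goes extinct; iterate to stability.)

Remove Star Grass.
Round 1: Warthog (all prey gone) → extinct.
Round 2: African Wildcat (all prey gone) → extinct.
No further losses. Total secondary extinctions: 2.

2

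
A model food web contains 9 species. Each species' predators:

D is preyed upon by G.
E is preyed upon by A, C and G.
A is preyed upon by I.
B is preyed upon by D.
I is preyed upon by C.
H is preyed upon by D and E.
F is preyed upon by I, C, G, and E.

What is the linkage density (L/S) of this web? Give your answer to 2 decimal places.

L/S = 1.44

There are L = 13 links among S = 9 species.
L/S = 13/9 = 1.4444 ≈ 1.44.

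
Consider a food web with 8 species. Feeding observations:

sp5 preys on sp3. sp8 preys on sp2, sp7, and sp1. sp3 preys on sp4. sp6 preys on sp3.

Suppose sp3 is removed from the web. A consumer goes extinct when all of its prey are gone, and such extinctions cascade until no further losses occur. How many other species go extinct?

Remove sp3.
Round 1: sp6 (all prey gone), sp5 (all prey gone) → extinct.
No further losses. Total secondary extinctions: 2.

2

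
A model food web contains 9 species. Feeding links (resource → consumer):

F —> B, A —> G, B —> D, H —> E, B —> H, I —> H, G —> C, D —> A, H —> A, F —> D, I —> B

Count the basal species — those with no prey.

2

Basal species (no prey listed): F, I.
Count: 2.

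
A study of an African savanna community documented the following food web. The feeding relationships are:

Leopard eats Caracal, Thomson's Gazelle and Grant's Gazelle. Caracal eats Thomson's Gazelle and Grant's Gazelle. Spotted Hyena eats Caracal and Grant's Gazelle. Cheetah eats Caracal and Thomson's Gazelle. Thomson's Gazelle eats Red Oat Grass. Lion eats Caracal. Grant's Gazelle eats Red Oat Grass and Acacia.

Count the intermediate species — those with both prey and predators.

Intermediate species (has both prey and predators): Grant's Gazelle, Thomson's Gazelle, Caracal.
Count: 3.

3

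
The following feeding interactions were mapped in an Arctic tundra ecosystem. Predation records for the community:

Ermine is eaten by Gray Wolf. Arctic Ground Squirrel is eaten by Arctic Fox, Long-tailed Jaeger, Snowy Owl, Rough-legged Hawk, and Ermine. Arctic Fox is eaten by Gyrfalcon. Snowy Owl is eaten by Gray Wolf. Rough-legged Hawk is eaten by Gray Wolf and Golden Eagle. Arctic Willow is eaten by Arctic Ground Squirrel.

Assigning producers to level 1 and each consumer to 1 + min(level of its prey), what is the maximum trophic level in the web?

Producers (level 1): Arctic Willow.
Following each consumer down to its lowest-level prey: Arctic Willow → Arctic Ground Squirrel → Ermine → Gray Wolf (levels 1 through 4).
All prey of Gray Wolf (Ermine 3, Rough-legged Hawk 3, Snowy Owl 3) are at level 3 or above, so Gray Wolf is at level 1 + 3 = 4.
Every consumer has at least one prey at level 3 or below, so none exceeds level 4.

4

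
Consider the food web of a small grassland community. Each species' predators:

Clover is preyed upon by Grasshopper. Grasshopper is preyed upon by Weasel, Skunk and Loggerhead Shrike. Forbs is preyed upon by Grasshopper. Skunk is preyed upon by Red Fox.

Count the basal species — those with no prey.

2

Basal species (no prey listed): Clover, Forbs.
Count: 2.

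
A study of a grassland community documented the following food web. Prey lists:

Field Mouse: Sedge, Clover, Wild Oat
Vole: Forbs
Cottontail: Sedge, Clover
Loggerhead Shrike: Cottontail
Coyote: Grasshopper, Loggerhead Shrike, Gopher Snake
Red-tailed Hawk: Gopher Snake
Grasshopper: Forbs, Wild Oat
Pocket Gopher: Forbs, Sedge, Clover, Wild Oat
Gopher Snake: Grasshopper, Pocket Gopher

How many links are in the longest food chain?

One longest chain: Forbs → Pocket Gopher → Gopher Snake → Red-tailed Hawk.
It has 4 species and 3 links.

3 links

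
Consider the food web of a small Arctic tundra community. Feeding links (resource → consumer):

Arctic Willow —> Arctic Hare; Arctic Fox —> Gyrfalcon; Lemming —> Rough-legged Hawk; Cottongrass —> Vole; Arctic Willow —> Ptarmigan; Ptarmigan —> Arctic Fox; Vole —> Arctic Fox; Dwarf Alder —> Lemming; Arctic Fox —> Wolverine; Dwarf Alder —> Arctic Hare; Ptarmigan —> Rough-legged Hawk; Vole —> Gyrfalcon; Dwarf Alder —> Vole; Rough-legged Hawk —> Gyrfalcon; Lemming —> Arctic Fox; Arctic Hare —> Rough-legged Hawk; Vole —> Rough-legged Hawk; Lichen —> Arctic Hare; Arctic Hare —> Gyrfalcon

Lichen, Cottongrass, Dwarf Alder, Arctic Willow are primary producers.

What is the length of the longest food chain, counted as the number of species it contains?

4 species

One longest chain: Cottongrass → Vole → Arctic Fox → Wolverine.
It has 4 species and 3 links.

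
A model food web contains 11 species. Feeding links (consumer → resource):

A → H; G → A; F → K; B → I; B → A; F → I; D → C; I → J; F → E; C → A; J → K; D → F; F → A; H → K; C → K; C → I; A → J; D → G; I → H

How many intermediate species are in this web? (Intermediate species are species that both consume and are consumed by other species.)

7

Intermediate species (has both prey and predators): J, H, A, I, C, G, F.
Count: 7.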